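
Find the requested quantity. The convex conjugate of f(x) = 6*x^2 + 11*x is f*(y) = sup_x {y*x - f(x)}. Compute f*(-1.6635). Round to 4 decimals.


f*(y) = sup_x {y*x - a*x^2 - b*x} = sup_x {(y-b)*x - a*x^2}
FOC: (y - b) - 2a*x = 0 => x* = (y - b)/(2a)
x* = (-1.6635 - 11)/(2*6) = -1.0553
f*(-1.6635) = (y-b)^2/(4a) = (-1.6635 - 11)^2/(4*6)
= 160.3642/24 = 6.6818


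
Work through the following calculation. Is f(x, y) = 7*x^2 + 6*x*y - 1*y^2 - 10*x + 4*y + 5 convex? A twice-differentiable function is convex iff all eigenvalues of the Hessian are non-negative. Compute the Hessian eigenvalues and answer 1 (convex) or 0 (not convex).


The Hessian of f(x,y) = 7*x^2 + 6*x*y - 1*y^2 - 10*x + 4*y + 5 is:
H = [[14, 6], [6, -2]]
Trace = 14 - 2 = 12
Determinant = 14*-2 - (6)^2 = -64
Discriminant = (12)^2 - 4*-64 = 400.0
Eigenvalues: lambda_1 = -4.0, lambda_2 = 16.0
The function is not convex.

0


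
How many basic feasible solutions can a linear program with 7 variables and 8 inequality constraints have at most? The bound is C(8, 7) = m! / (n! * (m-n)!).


Each vertex corresponds to some choice of n active constraints out of m, so the number of vertices is at most C(m, n) = m! / (n!(m-n)!).
m = 8, n = 7
Numerator: 8 * 7 * 6 * 5 * 4 * 3 * 2
Denominator: 7! = 5040
C(8, 7) = 8


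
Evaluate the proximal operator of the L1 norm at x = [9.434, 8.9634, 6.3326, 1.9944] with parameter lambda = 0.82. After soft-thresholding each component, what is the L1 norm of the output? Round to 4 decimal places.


Soft-thresholding with lambda = 0.82:
prox(9.434) = sign(9.434)*max(|9.434| - 0.82, 0) = 8.614
prox(8.9634) = sign(8.9634)*max(|8.9634| - 0.82, 0) = 8.1434
prox(6.3326) = sign(6.3326)*max(|6.3326| - 0.82, 0) = 5.5126
prox(1.9944) = sign(1.9944)*max(|1.9944| - 0.82, 0) = 1.1744
prox(x) = [8.614, 8.1434, 5.5126, 1.1744]
||prox(x)||_1 = 8.614 + 8.1434 + 5.5126 + 1.1744 = 23.4444


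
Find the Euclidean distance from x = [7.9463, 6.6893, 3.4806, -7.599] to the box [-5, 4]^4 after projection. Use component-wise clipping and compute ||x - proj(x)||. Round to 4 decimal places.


Project each component onto [-5, 4].
clip(7.9463) = 4.0, clip(6.6893) = 4.0, clip(3.4806) = 3.4806, clip(-7.599) = -5.0
Projection = [4.0, 4.0, 3.4806, -5.0]
Squared diffs: [15.5733, 7.2323, 0.0, 6.7548]
Distance = sqrt(29.5604) = 5.4369


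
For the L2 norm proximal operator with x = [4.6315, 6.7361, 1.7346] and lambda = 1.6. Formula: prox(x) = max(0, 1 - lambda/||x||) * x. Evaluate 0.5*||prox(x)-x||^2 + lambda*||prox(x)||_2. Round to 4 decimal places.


Step 1: Compute ||x||.
||x|| = 8.3567
Step 2: Compute scaling factor.
scale = max(0, 1 - 1.6/8.3567) = 0.8085
Step 3: prox(x) = [3.7447, 5.4464, 1.4025]
||prox(x)|| = 6.7567
Step 4: Proximal objective.
0.5*||prox-x||^2 = 1.28
lambda*||prox|| = 10.8107
Total = 12.0907


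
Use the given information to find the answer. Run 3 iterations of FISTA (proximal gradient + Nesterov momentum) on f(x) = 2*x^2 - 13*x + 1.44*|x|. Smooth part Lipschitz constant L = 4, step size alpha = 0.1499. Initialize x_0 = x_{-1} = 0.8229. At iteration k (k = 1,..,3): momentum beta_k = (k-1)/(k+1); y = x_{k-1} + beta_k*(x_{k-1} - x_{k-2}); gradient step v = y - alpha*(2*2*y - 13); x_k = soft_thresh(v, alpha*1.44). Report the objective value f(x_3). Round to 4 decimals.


FISTA on f(x) = 2*x^2 - 13*x + 1.44*|x|
L = 4, alpha = 0.1499
Iteration 1: beta = 0.0, y = 0.8229 + 0.0*(0.8229 - 0.8229) = 0.8229
  grad(y) = -9.7084, v = y - alpha*grad = 2.2782
  prox(v) = soft_thresh(2.2782, 0.2159) = 2.0623
Iteration 2: beta = 0.3333, y = 2.0623 + 0.3333*(2.0623 - 0.8229) = 2.4755
  grad(y) = -3.0981, v = y - alpha*grad = 2.9399
  prox(v) = soft_thresh(2.9399, 0.2159) = 2.724
Iteration 3: beta = 0.5, y = 2.724 + 0.5*(2.724 - 2.0623) = 3.0549
  grad(y) = -0.7805, v = y - alpha*grad = 3.1719
  prox(v) = soft_thresh(3.1719, 0.2159) = 2.956
f(x_3) = 2*2.956^2 - 13*2.956 + 1.44*|2.956| = -16.6955


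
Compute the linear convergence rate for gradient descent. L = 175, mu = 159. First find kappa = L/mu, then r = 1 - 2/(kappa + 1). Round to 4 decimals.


Step 1: Compute the condition number.
kappa = L/mu = 175/159 = 1.1006
Step 2: Compute the convergence rate.
r = 1 - 2/(kappa + 1) = 1 - 2*mu/(L + mu) = (L - mu)/(L + mu) = 16/334 = 0.0479


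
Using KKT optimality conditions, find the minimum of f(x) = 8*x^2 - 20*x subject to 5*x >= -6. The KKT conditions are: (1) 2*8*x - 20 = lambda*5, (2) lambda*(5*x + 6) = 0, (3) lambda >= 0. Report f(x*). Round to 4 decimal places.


Step 1: Try lambda = 0 (constraint inactive).
Stationarity: 2*8*x - 20 = 0
x* = 20/(2*8) = 1.25
Check constraint: 5*1.25 = 6.25 >= -6 -- satisfied.
Step 2: Compute optimal value.
f(x*) = 8*1.25^2 - 20*1.25 = -12.5


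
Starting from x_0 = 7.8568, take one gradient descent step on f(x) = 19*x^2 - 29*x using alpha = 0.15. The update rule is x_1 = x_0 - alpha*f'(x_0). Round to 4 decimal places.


We compute the gradient at x_0 and apply the update.
f'(x) = 38*x - 29
f'(7.8568) = 38*7.8568 - 29 = 269.5584
x_1 = 7.8568 - 0.15*269.5584 = -32.577


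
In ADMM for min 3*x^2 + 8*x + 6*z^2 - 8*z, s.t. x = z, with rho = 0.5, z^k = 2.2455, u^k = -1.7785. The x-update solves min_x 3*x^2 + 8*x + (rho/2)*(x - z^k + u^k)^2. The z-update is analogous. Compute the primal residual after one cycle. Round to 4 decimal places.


ADMM iteration with rho = 0.5, z^k = 2.2455, u^k = -1.7785
Step 1: x-update.
Minimize 3*x^2 + 8*x + (0.5/2)*(x - 2.2455 - 1.7785)^2
FOC: (2*3 + 0.5)*x = -8 + 0.5*(2.2455 + 1.7785)
x^{k+1} = -0.9212
Step 2: z-update.
Minimize 6*z^2 - 8*z + (0.5/2)*(-0.9212 - z - 1.7785)^2
FOC: (2*6 + 0.5)*z = 8 + 0.5*(-0.9212 - 1.7785)
z^{k+1} = 0.532
Step 3: u-update.
u^{k+1} = -1.7785 - 0.9212 - 0.532 = -3.2317
Step 4: Primal residual = |-0.9212 - 0.532| = 1.4532


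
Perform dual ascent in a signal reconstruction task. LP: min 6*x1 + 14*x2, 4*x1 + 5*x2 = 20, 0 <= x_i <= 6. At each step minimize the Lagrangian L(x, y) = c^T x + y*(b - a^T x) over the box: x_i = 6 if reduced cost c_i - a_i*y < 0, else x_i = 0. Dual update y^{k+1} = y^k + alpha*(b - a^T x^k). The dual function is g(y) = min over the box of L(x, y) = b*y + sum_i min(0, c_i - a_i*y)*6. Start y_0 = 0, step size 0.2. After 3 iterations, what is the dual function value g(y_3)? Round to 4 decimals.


Dual ascent for LP: min 6*x1 + 14*x2, 4*x1 + 5*x2 = 20, 0 <= x_i <= 6
Step 1: y^k = 0.0, reduced costs: (6.0, 14.0)
  x^k = (0.0, 0.0), subgradient = b - a^T x = 20.0
  y^{k+1} = 0.0 + 0.2*20.0 = 4.0
Step 2: y^k = 4.0, reduced costs: (-10.0, -6.0)
  x^k = (6.0, 6.0), subgradient = b - a^T x = -34.0
  y^{k+1} = 4.0 + 0.2*-34.0 = -2.8
Step 3: y^k = -2.8, reduced costs: (17.2, 28.0)
  x^k = (0.0, 0.0), subgradient = b - a^T x = 20.0
  y^{k+1} = -2.8 + 0.2*20.0 = 1.2
Dual objective at y_3 = 1.2: reduced costs (1.2, 8.0), box minimizer x = (0.0, 0.0)
g(y_3) = b*y + (c1 - a1*y)*x1 + (c2 - a2*y)*x2 = 20*1.2 + 1.2*0.0 + 8.0*0.0 = 24.0 + 0.0 + 0.0 = 24.0


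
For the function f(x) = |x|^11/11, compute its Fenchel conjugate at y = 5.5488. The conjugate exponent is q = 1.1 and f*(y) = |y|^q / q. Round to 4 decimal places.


The conjugate exponent q satisfies 1/p + 1/q = 1.
p = 11, so q = 11/(11 - 1) = 1.1
|y|^q = 5.5488^1.1 = 6.586
f*(5.5488) = 6.586 / 1.1 = 5.9872


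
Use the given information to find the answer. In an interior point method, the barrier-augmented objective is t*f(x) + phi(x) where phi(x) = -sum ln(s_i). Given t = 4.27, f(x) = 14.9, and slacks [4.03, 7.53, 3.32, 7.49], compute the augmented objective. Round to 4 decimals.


Step 1: Compute log-barrier.
ln values: [1.3938, 2.0189, 1.2, 2.0136]
phi = -(1.3938 + 2.0189 + 1.2 + 2.0136) = -6.6262
Step 2: Compute augmented objective.
t*f(x) = 4.27*14.9 = 63.623
Total = 63.623 - 6.6262 = 56.9968


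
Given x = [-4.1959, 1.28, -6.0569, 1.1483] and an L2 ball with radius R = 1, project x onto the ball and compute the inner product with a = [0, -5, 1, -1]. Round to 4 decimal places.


Step 1: Compute ||x|| (intermediates to 6 decimals).
||x|| = sqrt((-4.1959)^2 + 1.28^2 + (-6.0569)^2 + 1.1483^2) = 7.566281
Step 2: Project.
Since ||x|| > R, scale = R/||x|| = 1/7.566281 = 0.132165, proj(x) = scale * x
proj(x) = [-0.554551, 0.169171, -0.80051, 0.151765]
Step 3: Dot product.
a^T * proj(x) = 0*(-0.554551) - 5*0.169171 + 1*(-0.80051) - 1*0.151765 = -1.7981


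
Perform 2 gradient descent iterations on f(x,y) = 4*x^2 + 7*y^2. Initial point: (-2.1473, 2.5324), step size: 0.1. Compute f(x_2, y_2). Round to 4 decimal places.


Gradient descent on f(x,y) = 4*x^2 + 7*y^2.
Starting point: (-2.1473, 2.5324), alpha = 0.1
Step 1: grad_x = 2*4*-2.1473 = -17.1784, grad_y = 2*7*2.5324 = 35.4536
  x_1 = -2.1473 - 0.1*-17.1784 = -0.4295
  y_1 = 2.5324 - 0.1*35.4536 = -1.013
Step 2: grad_x = 2*4*-0.4295 = -3.4357, grad_y = 2*7*-1.013 = -14.1814
  x_2 = -0.4295 - 0.1*-3.4357 = -0.0859
  y_2 = -1.013 - 0.1*-14.1814 = 0.4052
f(-0.0859, 0.4052) = 4*(-0.0859)^2 + 7*0.4052^2 = 1.1787


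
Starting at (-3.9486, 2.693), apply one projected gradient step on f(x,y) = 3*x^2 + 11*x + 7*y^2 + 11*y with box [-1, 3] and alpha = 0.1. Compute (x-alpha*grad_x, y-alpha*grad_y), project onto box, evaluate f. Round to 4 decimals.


Step 1: Compute gradient at (-3.9486, 2.693).
grad_x = 2*3*-3.9486 + 11 = -12.6916
grad_y = 2*7*2.693 + 11 = 48.702
Step 2: Gradient step.
x_raw = -3.9486 - 0.1*-12.6916 = -2.6794
y_raw = 2.693 - 0.1*48.702 = -2.1772
Step 3: Project onto [-1, 3].
x_proj = clip(-2.6794) = -1.0
y_proj = clip(-2.1772) = -1.0
Step 4: Evaluate f.
f(-1.0, -1.0) = -12.0


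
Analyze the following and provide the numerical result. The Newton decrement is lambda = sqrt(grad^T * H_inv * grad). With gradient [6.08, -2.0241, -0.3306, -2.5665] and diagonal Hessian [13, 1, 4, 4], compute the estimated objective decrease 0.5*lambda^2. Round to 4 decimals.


Step 1: H is diagonal, so H^(-1) * g = [0.4677, -2.0241, -0.0827, -0.6416].
Step 2: g^T H^(-1) g = sum_i g_i^2 / H_ii
  = (6.08)^2/13 + (-2.0241)^2/1 + (-0.3306)^2/4 + (-2.5665)^2/4
  = 2.8436 + 4.097 + 0.0273 + 1.6467 = 8.6146
Step 3: Objective decrease = 0.5 * g^T H^(-1) g = 4.3073


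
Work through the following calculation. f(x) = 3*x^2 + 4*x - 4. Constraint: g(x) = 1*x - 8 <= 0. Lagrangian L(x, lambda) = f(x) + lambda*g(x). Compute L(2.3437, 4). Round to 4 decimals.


Step 1: Evaluate f(x).
f(2.3437) = 3*2.3437^2 + 4*2.3437 - 4 = 21.8536
Step 2: Evaluate g(x).
g(2.3437) = 1*2.3437 - 8 = -5.6563
Step 3: Compute Lagrangian.
L = 21.8536 + 4*-5.6563 = -0.7716


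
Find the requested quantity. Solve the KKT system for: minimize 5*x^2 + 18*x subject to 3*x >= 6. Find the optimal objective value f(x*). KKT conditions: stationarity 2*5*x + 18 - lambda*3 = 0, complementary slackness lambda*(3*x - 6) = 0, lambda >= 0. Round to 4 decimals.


Step 1: Try lambda = 0 (constraint inactive).
x_unc = -18/(2*5) = -1.8
Check: 3*-1.8 = -5.4 < 6 -- violated!
Step 2: Constraint must be active: 3*x = 6
x* = 6/3 = 2.0
lambda = (2*5*2.0 + 18)/3 = 12.6667
Step 3: Compute optimal value.
f(x*) = 5*2.0^2 + 18*2.0 = 56.0


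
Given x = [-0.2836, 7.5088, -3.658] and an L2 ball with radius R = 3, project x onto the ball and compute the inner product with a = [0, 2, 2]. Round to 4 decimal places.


Step 1: Compute ||x|| (intermediates to 6 decimals).
||x|| = sqrt((-0.2836)^2 + 7.5088^2 + (-3.658)^2) = 8.357241
Step 2: Project.
Since ||x|| > R, scale = R/||x|| = 3/8.357241 = 0.35897, proj(x) = scale * x
proj(x) = [-0.101804, 2.695434, -1.313112]
Step 3: Dot product.
a^T * proj(x) = 0*(-0.101804) + 2*2.695434 + 2*(-1.313112) = 2.7646


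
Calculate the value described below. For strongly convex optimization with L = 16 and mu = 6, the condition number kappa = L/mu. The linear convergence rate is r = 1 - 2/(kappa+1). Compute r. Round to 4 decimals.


Step 1: Compute the condition number.
kappa = L/mu = 16/6 = 2.6667
Step 2: Compute the convergence rate.
r = 1 - 2/(kappa + 1) = 1 - 2*mu/(L + mu) = (L - mu)/(L + mu) = 10/22 = 0.4545


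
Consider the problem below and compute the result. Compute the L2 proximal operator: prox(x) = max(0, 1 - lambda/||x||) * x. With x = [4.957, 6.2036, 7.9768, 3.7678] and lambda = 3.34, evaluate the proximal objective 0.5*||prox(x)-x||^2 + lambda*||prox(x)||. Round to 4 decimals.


Step 1: Compute ||x||.
||x|| = 11.8694
Step 2: Compute scaling factor.
scale = max(0, 1 - 3.34/11.8694) = 0.7186
Step 3: prox(x) = [3.5621, 4.4579, 5.7322, 2.7076]
||prox(x)|| = 8.5294
Step 4: Proximal objective.
0.5*||prox-x||^2 = 5.5778
lambda*||prox|| = 28.4882
Total = 34.0659


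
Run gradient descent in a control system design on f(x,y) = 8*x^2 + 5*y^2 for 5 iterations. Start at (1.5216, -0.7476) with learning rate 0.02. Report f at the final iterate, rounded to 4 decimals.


Gradient descent on f(x,y) = 8*x^2 + 5*y^2.
Starting point: (1.5216, -0.7476), alpha = 0.02
Step 1: grad_x = 2*8*1.5216 = 24.3456, grad_y = 2*5*-0.7476 = -7.476
  x_1 = 1.5216 - 0.02*24.3456 = 1.0347
  y_1 = -0.7476 - 0.02*-7.476 = -0.5981
Step 2: grad_x = 2*8*1.0347 = 16.555, grad_y = 2*5*-0.5981 = -5.9808
  x_2 = 1.0347 - 0.02*16.555 = 0.7036
  y_2 = -0.5981 - 0.02*-5.9808 = -0.4785
Step 3: grad_x = 2*8*0.7036 = 11.2574, grad_y = 2*5*-0.4785 = -4.7846
  x_3 = 0.7036 - 0.02*11.2574 = 0.4784
  y_3 = -0.4785 - 0.02*-4.7846 = -0.3828
Step 4: grad_x = 2*8*0.4784 = 7.655, grad_y = 2*5*-0.3828 = -3.8277
  x_4 = 0.4784 - 0.02*7.655 = 0.3253
  y_4 = -0.3828 - 0.02*-3.8277 = -0.3062
Step 5: grad_x = 2*8*0.3253 = 5.2054, grad_y = 2*5*-0.3062 = -3.0622
  x_5 = 0.3253 - 0.02*5.2054 = 0.2212
  y_5 = -0.3062 - 0.02*-3.0622 = -0.245
f(0.2212, -0.245) = 8*0.2212^2 + 5*(-0.245)^2 = 0.6916


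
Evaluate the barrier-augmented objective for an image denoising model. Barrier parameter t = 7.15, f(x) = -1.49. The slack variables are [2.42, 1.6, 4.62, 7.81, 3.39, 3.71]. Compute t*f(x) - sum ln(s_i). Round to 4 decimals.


Step 1: Compute log-barrier.
ln values: [0.8838, 0.47, 1.5304, 2.0554, 1.2208, 1.311]
phi = -(0.8838 + 0.47 + 1.5304 + 2.0554 + 1.2208 + 1.311) = -7.4714
Step 2: Compute augmented objective.
t*f(x) = 7.15*-1.49 = -10.6535
Total = -10.6535 - 7.4714 = -18.1249


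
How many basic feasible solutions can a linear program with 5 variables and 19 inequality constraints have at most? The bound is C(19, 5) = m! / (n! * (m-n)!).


Each vertex corresponds to some choice of n active constraints out of m, so the number of vertices is at most C(m, n) = m! / (n!(m-n)!).
m = 19, n = 5
Numerator: 19 * 18 * 17 * 16 * 15
Denominator: 5! = 120
C(19, 5) = 11628


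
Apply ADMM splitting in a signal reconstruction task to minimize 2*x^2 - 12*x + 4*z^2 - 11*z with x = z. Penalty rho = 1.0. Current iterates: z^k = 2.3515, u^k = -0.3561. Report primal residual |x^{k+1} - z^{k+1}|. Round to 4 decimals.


ADMM iteration with rho = 1.0, z^k = 2.3515, u^k = -0.3561
Step 1: x-update.
Minimize 2*x^2 - 12*x + (1.0/2)*(x - 2.3515 - 0.3561)^2
FOC: (2*2 + 1.0)*x = 12 + 1.0*(2.3515 + 0.3561)
x^{k+1} = 2.9415
Step 2: z-update.
Minimize 4*z^2 - 11*z + (1.0/2)*(2.9415 - z - 0.3561)^2
FOC: (2*4 + 1.0)*z = 11 + 1.0*(2.9415 - 0.3561)
z^{k+1} = 1.5095
Step 3: u-update.
u^{k+1} = -0.3561 + 2.9415 - 1.5095 = 1.0759
Step 4: Primal residual = |2.9415 - 1.5095| = 1.432


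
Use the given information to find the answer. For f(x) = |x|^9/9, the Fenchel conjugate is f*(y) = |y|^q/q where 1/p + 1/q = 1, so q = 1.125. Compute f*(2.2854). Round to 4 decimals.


The conjugate exponent q satisfies 1/p + 1/q = 1.
p = 9, so q = 9/(9 - 1) = 1.125
|y|^q = 2.2854^1.125 = 2.5342
f*(2.2854) = 2.5342 / 1.125 = 2.2526


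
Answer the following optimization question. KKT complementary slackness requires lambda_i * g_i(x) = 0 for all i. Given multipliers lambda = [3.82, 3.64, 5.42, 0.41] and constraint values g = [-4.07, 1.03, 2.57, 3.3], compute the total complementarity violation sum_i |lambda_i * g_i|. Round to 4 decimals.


KKT complementary slackness check:
lambda_1 * g_1 = 3.82 * -4.07 = -15.5474
lambda_2 * g_2 = 3.64 * 1.03 = 3.7492
lambda_3 * g_3 = 5.42 * 2.57 = 13.9294
lambda_4 * g_4 = 0.41 * 3.3 = 1.353
Total violation = 15.5474 + 3.7492 + 13.9294 + 1.353 = 34.579


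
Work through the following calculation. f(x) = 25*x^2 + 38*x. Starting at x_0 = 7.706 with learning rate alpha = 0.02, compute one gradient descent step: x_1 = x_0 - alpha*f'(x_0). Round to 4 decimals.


We compute the gradient at x_0 and apply the update.
f'(x) = 50*x + 38
f'(7.706) = 50*7.706 + 38 = 423.3
x_1 = 7.706 - 0.02*423.3 = -0.76


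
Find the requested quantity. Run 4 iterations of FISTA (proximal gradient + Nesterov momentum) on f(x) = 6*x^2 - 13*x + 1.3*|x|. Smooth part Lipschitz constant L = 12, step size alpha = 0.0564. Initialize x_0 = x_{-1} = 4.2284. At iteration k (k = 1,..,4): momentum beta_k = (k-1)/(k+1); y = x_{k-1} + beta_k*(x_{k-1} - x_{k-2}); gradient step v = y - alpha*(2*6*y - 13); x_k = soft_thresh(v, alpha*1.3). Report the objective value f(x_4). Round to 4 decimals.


FISTA on f(x) = 6*x^2 - 13*x + 1.3*|x|
L = 12, alpha = 0.0564
Iteration 1: beta = 0.0, y = 4.2284 + 0.0*(4.2284 - 4.2284) = 4.2284
  grad(y) = 37.7408, v = y - alpha*grad = 2.0998
  prox(v) = soft_thresh(2.0998, 0.0733) = 2.0265
Iteration 2: beta = 0.3333, y = 2.0265 + 0.3333*(2.0265 - 4.2284) = 1.2925
  grad(y) = 2.5104, v = y - alpha*grad = 1.1509
  prox(v) = soft_thresh(1.1509, 0.0733) = 1.0776
Iteration 3: beta = 0.5, y = 1.0776 + 0.5*(1.0776 - 2.0265) = 0.6032
  grad(y) = -5.7617, v = y - alpha*grad = 0.9282
  prox(v) = soft_thresh(0.9282, 0.0733) = 0.8548
Iteration 4: beta = 0.6, y = 0.8548 + 0.6*(0.8548 - 1.0776) = 0.7212
  grad(y) = -4.3462, v = y - alpha*grad = 0.9663
  prox(v) = soft_thresh(0.9663, 0.0733) = 0.893
f(x_4) = 6*0.893^2 - 13*0.893 + 1.3*|0.893| = -5.6634


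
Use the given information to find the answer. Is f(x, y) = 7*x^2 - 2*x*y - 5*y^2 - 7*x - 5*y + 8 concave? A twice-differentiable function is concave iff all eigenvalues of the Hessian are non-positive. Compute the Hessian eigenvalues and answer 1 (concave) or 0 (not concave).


The Hessian of f(x,y) = 7*x^2 - 2*x*y - 5*y^2 - 7*x - 5*y + 8 is:
H = [[14, -2], [-2, -10]]
Trace = 14 - 10 = 4
Determinant = 14*-10 - (-2)^2 = -144
Discriminant = (4)^2 - 4*-144 = 592.0
Eigenvalues: lambda_1 = -10.1655, lambda_2 = 14.1655
The function is not concave.

0


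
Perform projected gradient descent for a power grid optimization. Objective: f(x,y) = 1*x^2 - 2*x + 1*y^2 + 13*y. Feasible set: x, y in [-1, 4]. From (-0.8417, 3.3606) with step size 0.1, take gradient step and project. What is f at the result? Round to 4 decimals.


Step 1: Compute gradient at (-0.8417, 3.3606).
grad_x = 2*1*-0.8417 - 2 = -3.6834
grad_y = 2*1*3.3606 + 13 = 19.7212
Step 2: Gradient step.
x_raw = -0.8417 - 0.1*-3.6834 = -0.4734
y_raw = 3.3606 - 0.1*19.7212 = 1.3885
Step 3: Project onto [-1, 4].
x_proj = clip(-0.4734) = -0.4734
y_proj = clip(1.3885) = 1.3885
Step 4: Evaluate f.
f(-0.4734, 1.3885) = 21.1489


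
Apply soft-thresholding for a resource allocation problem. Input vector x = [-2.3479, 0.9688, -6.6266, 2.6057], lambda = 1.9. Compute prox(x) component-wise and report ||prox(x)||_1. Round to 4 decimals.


Soft-thresholding with lambda = 1.9:
prox(-2.3479) = sign(-2.3479)*max(|-2.3479| - 1.9, 0) = -0.4479
prox(0.9688) = sign(0.9688)*max(|0.9688| - 1.9, 0) = 0.0
prox(-6.6266) = sign(-6.6266)*max(|-6.6266| - 1.9, 0) = -4.7266
prox(2.6057) = sign(2.6057)*max(|2.6057| - 1.9, 0) = 0.7057
prox(x) = [-0.4479, 0.0, -4.7266, 0.7057]
||prox(x)||_1 = 0.4479 + 0.0 + 4.7266 + 0.7057 = 5.8802


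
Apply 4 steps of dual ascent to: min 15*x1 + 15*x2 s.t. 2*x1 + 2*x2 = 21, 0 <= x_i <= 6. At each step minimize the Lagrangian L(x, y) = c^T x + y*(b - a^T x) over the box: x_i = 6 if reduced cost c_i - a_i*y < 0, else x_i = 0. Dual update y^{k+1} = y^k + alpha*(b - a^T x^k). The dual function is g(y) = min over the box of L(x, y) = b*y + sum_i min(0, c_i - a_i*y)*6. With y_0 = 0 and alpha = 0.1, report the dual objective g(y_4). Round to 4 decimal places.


Dual ascent for LP: min 15*x1 + 15*x2, 2*x1 + 2*x2 = 21, 0 <= x_i <= 6
Step 1: y^k = 0.0, reduced costs: (15.0, 15.0)
  x^k = (0.0, 0.0), subgradient = b - a^T x = 21.0
  y^{k+1} = 0.0 + 0.1*21.0 = 2.1
Step 2: y^k = 2.1, reduced costs: (10.8, 10.8)
  x^k = (0.0, 0.0), subgradient = b - a^T x = 21.0
  y^{k+1} = 2.1 + 0.1*21.0 = 4.2
Step 3: y^k = 4.2, reduced costs: (6.6, 6.6)
  x^k = (0.0, 0.0), subgradient = b - a^T x = 21.0
  y^{k+1} = 4.2 + 0.1*21.0 = 6.3
Step 4: y^k = 6.3, reduced costs: (2.4, 2.4)
  x^k = (0.0, 0.0), subgradient = b - a^T x = 21.0
  y^{k+1} = 6.3 + 0.1*21.0 = 8.4
Dual objective at y_4 = 8.4: reduced costs (-1.8, -1.8), box minimizer x = (6.0, 6.0)
g(y_4) = b*y + (c1 - a1*y)*x1 + (c2 - a2*y)*x2 = 21*8.4 + (-1.8)*6.0 + (-1.8)*6.0 = 176.4 - 10.8 - 10.8 = 154.8


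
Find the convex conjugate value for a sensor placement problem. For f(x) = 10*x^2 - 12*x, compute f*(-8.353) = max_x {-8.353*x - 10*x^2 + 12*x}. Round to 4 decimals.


f*(y) = sup_x {y*x - a*x^2 - b*x} = sup_x {(y-b)*x - a*x^2}
FOC: (y - b) - 2a*x = 0 => x* = (y - b)/(2a)
x* = (-8.353 + 12)/(2*10) = 0.1824
f*(-8.353) = (y-b)^2/(4a) = (-8.353 + 12)^2/(4*10)
= 13.3006/40 = 0.3325


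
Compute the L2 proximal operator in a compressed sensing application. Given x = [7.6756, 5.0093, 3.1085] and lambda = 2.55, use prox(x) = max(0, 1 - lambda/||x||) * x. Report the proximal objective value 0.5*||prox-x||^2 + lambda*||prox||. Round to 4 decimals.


Step 1: Compute ||x||.
||x|| = 9.6784
Step 2: Compute scaling factor.
scale = max(0, 1 - 2.55/9.6784) = 0.7365
Step 3: prox(x) = [5.6533, 3.6895, 2.2895]
||prox(x)|| = 7.1284
Step 4: Proximal objective.
0.5*||prox-x||^2 = 3.2513
lambda*||prox|| = 18.1774
Total = 21.4286


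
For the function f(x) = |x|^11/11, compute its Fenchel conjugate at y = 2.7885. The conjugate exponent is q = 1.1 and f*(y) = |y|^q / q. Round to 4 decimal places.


The conjugate exponent q satisfies 1/p + 1/q = 1.
p = 11, so q = 11/(11 - 1) = 1.1
|y|^q = 2.7885^1.1 = 3.0896
f*(2.7885) = 3.0896 / 1.1 = 2.8088


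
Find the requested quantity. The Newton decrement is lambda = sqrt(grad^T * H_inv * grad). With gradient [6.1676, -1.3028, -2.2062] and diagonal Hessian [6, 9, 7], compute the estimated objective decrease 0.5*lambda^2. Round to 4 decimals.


Step 1: H is diagonal, so H^(-1) * g = [1.0279, -0.1448, -0.3152].
Step 2: g^T H^(-1) g = sum_i g_i^2 / H_ii
  = (6.1676)^2/6 + (-1.3028)^2/9 + (-2.2062)^2/7
  = 6.3399 + 0.1886 + 0.6953 = 7.2238
Step 3: Objective decrease = 0.5 * g^T H^(-1) g = 3.6119


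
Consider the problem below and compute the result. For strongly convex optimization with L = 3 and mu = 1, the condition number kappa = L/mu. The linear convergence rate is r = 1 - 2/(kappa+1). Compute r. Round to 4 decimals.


Step 1: Compute the condition number.
kappa = L/mu = 3/1 = 3.0
Step 2: Compute the convergence rate.
r = 1 - 2/(kappa + 1) = 1 - 2*mu/(L + mu) = (L - mu)/(L + mu) = 2/4 = 0.5


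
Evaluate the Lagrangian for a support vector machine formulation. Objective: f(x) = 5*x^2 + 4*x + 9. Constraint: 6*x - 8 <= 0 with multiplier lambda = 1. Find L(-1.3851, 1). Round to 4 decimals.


Step 1: Evaluate f(x).
f(-1.3851) = 5*(-1.3851)^2 + 4*(-1.3851) + 9 = 13.0521
Step 2: Evaluate g(x).
g(-1.3851) = 6*-1.3851 - 8 = -16.3106
Step 3: Compute Lagrangian.
L = 13.0521 + 1*-16.3106 = -3.2585


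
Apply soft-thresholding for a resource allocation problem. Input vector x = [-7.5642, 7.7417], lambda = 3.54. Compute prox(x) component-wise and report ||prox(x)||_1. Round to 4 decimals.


Soft-thresholding with lambda = 3.54:
prox(-7.5642) = sign(-7.5642)*max(|-7.5642| - 3.54, 0) = -4.0242
prox(7.7417) = sign(7.7417)*max(|7.7417| - 3.54, 0) = 4.2017
prox(x) = [-4.0242, 4.2017]
||prox(x)||_1 = 4.0242 + 4.2017 = 8.2259


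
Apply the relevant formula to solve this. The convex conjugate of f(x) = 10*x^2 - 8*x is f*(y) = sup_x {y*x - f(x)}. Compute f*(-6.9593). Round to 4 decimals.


f*(y) = sup_x {y*x - a*x^2 - b*x} = sup_x {(y-b)*x - a*x^2}
FOC: (y - b) - 2a*x = 0 => x* = (y - b)/(2a)
x* = (-6.9593 + 8)/(2*10) = 0.052
f*(-6.9593) = (y-b)^2/(4a) = (-6.9593 + 8)^2/(4*10)
= 1.0831/40 = 0.0271


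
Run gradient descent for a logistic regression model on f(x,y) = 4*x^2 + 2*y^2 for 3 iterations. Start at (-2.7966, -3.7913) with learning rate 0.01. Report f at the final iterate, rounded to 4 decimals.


Gradient descent on f(x,y) = 4*x^2 + 2*y^2.
Starting point: (-2.7966, -3.7913), alpha = 0.01
Step 1: grad_x = 2*4*-2.7966 = -22.3728, grad_y = 2*2*-3.7913 = -15.1652
  x_1 = -2.7966 - 0.01*-22.3728 = -2.5729
  y_1 = -3.7913 - 0.01*-15.1652 = -3.6396
Step 2: grad_x = 2*4*-2.5729 = -20.583, grad_y = 2*2*-3.6396 = -14.5586
  x_2 = -2.5729 - 0.01*-20.583 = -2.367
  y_2 = -3.6396 - 0.01*-14.5586 = -3.4941
Step 3: grad_x = 2*4*-2.367 = -18.9363, grad_y = 2*2*-3.4941 = -13.9762
  x_3 = -2.367 - 0.01*-18.9363 = -2.1777
  y_3 = -3.4941 - 0.01*-13.9762 = -3.3543
f(-2.1777, -3.3543) = 4*(-2.1777)^2 + 2*(-3.3543)^2 = 41.4718


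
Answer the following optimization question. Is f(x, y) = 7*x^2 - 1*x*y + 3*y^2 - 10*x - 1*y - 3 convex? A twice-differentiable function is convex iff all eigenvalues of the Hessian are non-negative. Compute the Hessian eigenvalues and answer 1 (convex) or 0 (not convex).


The Hessian of f(x,y) = 7*x^2 - 1*x*y + 3*y^2 - 10*x - 1*y - 3 is:
H = [[14, -1], [-1, 6]]
Trace = 14 + 6 = 20
Determinant = 14*6 - (-1)^2 = 83
Discriminant = (20)^2 - 4*83 = 68.0
Eigenvalues: lambda_1 = 5.8769, lambda_2 = 14.1231
The function is convex.

1


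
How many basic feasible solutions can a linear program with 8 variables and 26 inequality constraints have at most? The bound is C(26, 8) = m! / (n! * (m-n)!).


Each vertex corresponds to some choice of n active constraints out of m, so the number of vertices is at most C(m, n) = m! / (n!(m-n)!).
m = 26, n = 8
Numerator: 26 * 25 * 24 * 23 * 22 * 21 * 20 * 19
Denominator: 8! = 40320
C(26, 8) = 1562275


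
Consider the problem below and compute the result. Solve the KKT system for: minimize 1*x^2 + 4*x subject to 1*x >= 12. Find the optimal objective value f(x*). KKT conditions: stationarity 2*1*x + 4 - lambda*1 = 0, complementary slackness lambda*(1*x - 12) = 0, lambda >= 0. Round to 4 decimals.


Step 1: Try lambda = 0 (constraint inactive).
x_unc = -4/(2*1) = -2.0
Check: 1*-2.0 = -2.0 < 12 -- violated!
Step 2: Constraint must be active: 1*x = 12
x* = 12/1 = 12.0
lambda = (2*1*12.0 + 4)/1 = 28.0
Step 3: Compute optimal value.
f(x*) = 1*12.0^2 + 4*12.0 = 192.0


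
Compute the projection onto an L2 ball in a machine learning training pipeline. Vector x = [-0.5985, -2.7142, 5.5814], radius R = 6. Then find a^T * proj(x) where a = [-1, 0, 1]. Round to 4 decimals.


Step 1: Compute ||x|| (intermediates to 6 decimals).
||x|| = sqrt((-0.5985)^2 + (-2.7142)^2 + 5.5814^2) = 6.235151
Step 2: Project.
Since ||x|| > R, scale = R/||x|| = 6/6.235151 = 0.962286, proj(x) = scale * x
proj(x) = [-0.575928, -2.611837, 5.370903]
Step 3: Dot product.
a^T * proj(x) = -1*(-0.575928) + 0*(-2.611837) + 1*5.370903 = 5.9468


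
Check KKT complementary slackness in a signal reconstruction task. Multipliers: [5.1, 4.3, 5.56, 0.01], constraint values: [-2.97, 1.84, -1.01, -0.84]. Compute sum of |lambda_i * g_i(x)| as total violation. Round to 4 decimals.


KKT complementary slackness check:
lambda_1 * g_1 = 5.1 * -2.97 = -15.147
lambda_2 * g_2 = 4.3 * 1.84 = 7.912
lambda_3 * g_3 = 5.56 * -1.01 = -5.6156
lambda_4 * g_4 = 0.01 * -0.84 = -0.0084
Total violation = 15.147 + 7.912 + 5.6156 + 0.0084 = 28.683


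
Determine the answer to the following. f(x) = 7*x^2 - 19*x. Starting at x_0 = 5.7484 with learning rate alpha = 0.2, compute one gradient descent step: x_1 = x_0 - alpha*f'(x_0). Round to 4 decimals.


We compute the gradient at x_0 and apply the update.
f'(x) = 14*x - 19
f'(5.7484) = 14*5.7484 - 19 = 61.4776
x_1 = 5.7484 - 0.2*61.4776 = -6.5471


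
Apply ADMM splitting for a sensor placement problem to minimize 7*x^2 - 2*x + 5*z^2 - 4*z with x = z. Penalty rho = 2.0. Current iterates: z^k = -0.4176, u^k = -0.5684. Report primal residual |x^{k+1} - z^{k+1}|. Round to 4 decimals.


ADMM iteration with rho = 2.0, z^k = -0.4176, u^k = -0.5684
Step 1: x-update.
Minimize 7*x^2 - 2*x + (2.0/2)*(x + 0.4176 - 0.5684)^2
FOC: (2*7 + 2.0)*x = 2 + 2.0*(-0.4176 + 0.5684)
x^{k+1} = 0.1439
Step 2: z-update.
Minimize 5*z^2 - 4*z + (2.0/2)*(0.1439 - z - 0.5684)^2
FOC: (2*5 + 2.0)*z = 4 + 2.0*(0.1439 - 0.5684)
z^{k+1} = 0.2626
Step 3: u-update.
u^{k+1} = -0.5684 + 0.1439 - 0.2626 = -0.6871
Step 4: Primal residual = |0.1439 - 0.2626| = 0.1187


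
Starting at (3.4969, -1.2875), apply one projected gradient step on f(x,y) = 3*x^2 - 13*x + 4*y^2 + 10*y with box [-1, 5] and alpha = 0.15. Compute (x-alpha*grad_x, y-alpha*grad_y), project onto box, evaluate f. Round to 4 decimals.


Step 1: Compute gradient at (3.4969, -1.2875).
grad_x = 2*3*3.4969 - 13 = 7.9814
grad_y = 2*4*-1.2875 + 10 = -0.3
Step 2: Gradient step.
x_raw = 3.4969 - 0.15*7.9814 = 2.2997
y_raw = -1.2875 - 0.15*-0.3 = -1.2425
Step 3: Project onto [-1, 5].
x_proj = clip(2.2997) = 2.2997
y_proj = clip(-1.2425) = -1.0
Step 4: Evaluate f.
f(2.2997, -1.0) = -20.0302


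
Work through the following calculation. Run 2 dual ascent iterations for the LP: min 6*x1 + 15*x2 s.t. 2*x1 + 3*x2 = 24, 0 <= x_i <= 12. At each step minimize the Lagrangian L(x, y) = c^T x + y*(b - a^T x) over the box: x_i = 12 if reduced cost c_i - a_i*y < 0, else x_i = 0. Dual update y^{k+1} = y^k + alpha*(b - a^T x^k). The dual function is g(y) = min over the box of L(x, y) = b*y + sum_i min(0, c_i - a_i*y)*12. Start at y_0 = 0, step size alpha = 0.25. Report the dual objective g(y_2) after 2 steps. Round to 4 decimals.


Dual ascent for LP: min 6*x1 + 15*x2, 2*x1 + 3*x2 = 24, 0 <= x_i <= 12
Step 1: y^k = 0.0, reduced costs: (6.0, 15.0)
  x^k = (0.0, 0.0), subgradient = b - a^T x = 24.0
  y^{k+1} = 0.0 + 0.25*24.0 = 6.0
Step 2: y^k = 6.0, reduced costs: (-6.0, -3.0)
  x^k = (12.0, 12.0), subgradient = b - a^T x = -36.0
  y^{k+1} = 6.0 + 0.25*-36.0 = -3.0
Dual objective at y_2 = -3.0: reduced costs (12.0, 24.0), box minimizer x = (0.0, 0.0)
g(y_2) = b*y + (c1 - a1*y)*x1 + (c2 - a2*y)*x2 = 24*(-3.0) + 12.0*0.0 + 24.0*0.0 = -72.0 + 0.0 + 0.0 = -72.0


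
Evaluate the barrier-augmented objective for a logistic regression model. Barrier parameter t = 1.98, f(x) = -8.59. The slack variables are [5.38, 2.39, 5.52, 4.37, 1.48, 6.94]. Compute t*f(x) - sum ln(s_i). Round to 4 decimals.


Step 1: Compute log-barrier.
ln values: [1.6827, 0.8713, 1.7084, 1.4748, 0.392, 1.9373]
phi = -(1.6827 + 0.8713 + 1.7084 + 1.4748 + 0.392 + 1.9373) = -8.0665
Step 2: Compute augmented objective.
t*f(x) = 1.98*-8.59 = -17.0082
Total = -17.0082 - 8.0665 = -25.0747


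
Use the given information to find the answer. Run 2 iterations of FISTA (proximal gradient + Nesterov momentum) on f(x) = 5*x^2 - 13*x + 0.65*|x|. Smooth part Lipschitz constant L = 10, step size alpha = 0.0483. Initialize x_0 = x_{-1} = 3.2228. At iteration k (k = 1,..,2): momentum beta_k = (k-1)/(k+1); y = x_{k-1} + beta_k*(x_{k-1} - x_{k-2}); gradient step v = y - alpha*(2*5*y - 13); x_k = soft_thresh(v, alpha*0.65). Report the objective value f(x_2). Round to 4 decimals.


FISTA on f(x) = 5*x^2 - 13*x + 0.65*|x|
L = 10, alpha = 0.0483
Iteration 1: beta = 0.0, y = 3.2228 + 0.0*(3.2228 - 3.2228) = 3.2228
  grad(y) = 19.228, v = y - alpha*grad = 2.2941
  prox(v) = soft_thresh(2.2941, 0.0314) = 2.2627
Iteration 2: beta = 0.3333, y = 2.2627 + 0.3333*(2.2627 - 3.2228) = 1.9427
  grad(y) = 6.4266, v = y - alpha*grad = 1.6323
  prox(v) = soft_thresh(1.6323, 0.0314) = 1.6009
f(x_2) = 5*1.6009^2 - 13*1.6009 + 0.65*|1.6009| = -6.9569


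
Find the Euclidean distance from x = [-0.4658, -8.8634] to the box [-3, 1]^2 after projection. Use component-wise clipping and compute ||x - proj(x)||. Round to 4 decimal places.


Project each component onto [-3, 1].
clip(-0.4658) = -0.4658, clip(-8.8634) = -3.0
Projection = [-0.4658, -3.0]
Squared diffs: [0.0, 34.3795]
Distance = sqrt(34.3795) = 5.8634


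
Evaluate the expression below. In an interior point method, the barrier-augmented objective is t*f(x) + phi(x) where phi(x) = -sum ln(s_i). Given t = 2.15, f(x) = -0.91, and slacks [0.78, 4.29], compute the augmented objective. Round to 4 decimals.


Step 1: Compute log-barrier.
ln values: [-0.2485, 1.4563]
phi = -(-0.2485 + 1.4563) = -1.2078
Step 2: Compute augmented objective.
t*f(x) = 2.15*-0.91 = -1.9565
Total = -1.9565 - 1.2078 = -3.1643


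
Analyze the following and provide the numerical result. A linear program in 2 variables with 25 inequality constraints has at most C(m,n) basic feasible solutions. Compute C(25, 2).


Each vertex corresponds to some choice of n active constraints out of m, so the number of vertices is at most C(m, n) = m! / (n!(m-n)!).
m = 25, n = 2
Numerator: 25 * 24
Denominator: 2! = 2
C(25, 2) = 300


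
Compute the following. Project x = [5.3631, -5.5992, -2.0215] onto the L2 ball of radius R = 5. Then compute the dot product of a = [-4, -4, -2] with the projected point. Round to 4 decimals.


Step 1: Compute ||x|| (intermediates to 6 decimals).
||x|| = sqrt(5.3631^2 + (-5.5992)^2 + (-2.0215)^2) = 8.012512
Step 2: Project.
Since ||x|| > R, scale = R/||x|| = 5/8.012512 = 0.624024, proj(x) = scale * x
proj(x) = [3.346703, -3.494035, -1.261465]
Step 3: Dot product.
a^T * proj(x) = -4*3.346703 - 4*(-3.494035) - 2*(-1.261465) = 3.1123


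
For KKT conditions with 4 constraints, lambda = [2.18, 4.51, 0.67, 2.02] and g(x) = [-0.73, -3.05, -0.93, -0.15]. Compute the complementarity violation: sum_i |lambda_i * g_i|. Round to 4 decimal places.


KKT complementary slackness check:
lambda_1 * g_1 = 2.18 * -0.73 = -1.5914
lambda_2 * g_2 = 4.51 * -3.05 = -13.7555
lambda_3 * g_3 = 0.67 * -0.93 = -0.6231
lambda_4 * g_4 = 2.02 * -0.15 = -0.303
Total violation = 1.5914 + 13.7555 + 0.6231 + 0.303 = 16.273


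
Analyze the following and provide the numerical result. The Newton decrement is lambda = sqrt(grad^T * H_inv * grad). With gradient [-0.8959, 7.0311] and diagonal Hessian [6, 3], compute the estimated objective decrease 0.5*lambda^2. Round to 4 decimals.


Step 1: H is diagonal, so H^(-1) * g = [-0.1493, 2.3437].
Step 2: g^T H^(-1) g = sum_i g_i^2 / H_ii
  = (-0.8959)^2/6 + (7.0311)^2/3
  = 0.1338 + 16.4788 = 16.6126
Step 3: Objective decrease = 0.5 * g^T H^(-1) g = 8.3063


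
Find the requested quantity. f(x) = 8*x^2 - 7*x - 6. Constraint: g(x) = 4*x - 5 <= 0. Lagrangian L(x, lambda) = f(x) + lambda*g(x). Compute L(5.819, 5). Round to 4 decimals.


Step 1: Evaluate f(x).
f(5.819) = 8*5.819^2 - 7*5.819 - 6 = 224.1531
Step 2: Evaluate g(x).
g(5.819) = 4*5.819 - 5 = 18.276
Step 3: Compute Lagrangian.
L = 224.1531 + 5*18.276 = 315.5331


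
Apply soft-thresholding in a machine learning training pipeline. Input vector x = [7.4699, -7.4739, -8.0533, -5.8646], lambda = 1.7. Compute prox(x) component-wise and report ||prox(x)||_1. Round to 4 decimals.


Soft-thresholding with lambda = 1.7:
prox(7.4699) = sign(7.4699)*max(|7.4699| - 1.7, 0) = 5.7699
prox(-7.4739) = sign(-7.4739)*max(|-7.4739| - 1.7, 0) = -5.7739
prox(-8.0533) = sign(-8.0533)*max(|-8.0533| - 1.7, 0) = -6.3533
prox(-5.8646) = sign(-5.8646)*max(|-5.8646| - 1.7, 0) = -4.1646
prox(x) = [5.7699, -5.7739, -6.3533, -4.1646]
||prox(x)||_1 = 5.7699 + 5.7739 + 6.3533 + 4.1646 = 22.0617


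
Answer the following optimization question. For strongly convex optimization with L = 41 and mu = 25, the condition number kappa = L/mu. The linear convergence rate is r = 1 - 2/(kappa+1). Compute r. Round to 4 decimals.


Step 1: Compute the condition number.
kappa = L/mu = 41/25 = 1.64
Step 2: Compute the convergence rate.
r = 1 - 2/(kappa + 1) = 1 - 2*mu/(L + mu) = (L - mu)/(L + mu) = 16/66 = 0.2424


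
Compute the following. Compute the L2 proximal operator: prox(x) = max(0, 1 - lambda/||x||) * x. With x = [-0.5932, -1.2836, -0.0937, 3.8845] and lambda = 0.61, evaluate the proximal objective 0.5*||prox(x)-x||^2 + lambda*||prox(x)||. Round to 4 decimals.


Step 1: Compute ||x||.
||x|| = 4.1349
Step 2: Compute scaling factor.
scale = max(0, 1 - 0.61/4.1349) = 0.8525
Step 3: prox(x) = [-0.5057, -1.0942, -0.0799, 3.3114]
||prox(x)|| = 3.5249
Step 4: Proximal objective.
0.5*||prox-x||^2 = 0.1861
lambda*||prox|| = 2.1502
Total = 2.3363


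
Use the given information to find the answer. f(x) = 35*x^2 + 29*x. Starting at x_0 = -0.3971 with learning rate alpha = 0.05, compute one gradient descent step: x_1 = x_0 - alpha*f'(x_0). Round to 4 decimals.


We compute the gradient at x_0 and apply the update.
f'(x) = 70*x + 29
f'(-0.3971) = 70*-0.3971 + 29 = 1.203
x_1 = -0.3971 - 0.05*1.203 = -0.4573


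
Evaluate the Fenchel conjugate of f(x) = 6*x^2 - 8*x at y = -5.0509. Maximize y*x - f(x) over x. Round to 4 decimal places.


f*(y) = sup_x {y*x - a*x^2 - b*x} = sup_x {(y-b)*x - a*x^2}
FOC: (y - b) - 2a*x = 0 => x* = (y - b)/(2a)
x* = (-5.0509 + 8)/(2*6) = 0.2458
f*(-5.0509) = (y-b)^2/(4a) = (-5.0509 + 8)^2/(4*6)
= 8.6972/24 = 0.3624


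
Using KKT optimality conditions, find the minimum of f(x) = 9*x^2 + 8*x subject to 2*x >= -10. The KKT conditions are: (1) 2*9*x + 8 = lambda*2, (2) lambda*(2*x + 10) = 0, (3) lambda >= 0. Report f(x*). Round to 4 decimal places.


Step 1: Try lambda = 0 (constraint inactive).
Stationarity: 2*9*x + 8 = 0
x* = -8/(2*9) = -4/9 = -0.4444 (rounded; the exact value -4/9 is used below)
Check constraint: 2*-0.4444 = -0.8888 >= -10 -- satisfied.
Step 2: Compute optimal value.
f(x*) = 9*(-4/9)^2 + 8*(-4/9) = -1.7778


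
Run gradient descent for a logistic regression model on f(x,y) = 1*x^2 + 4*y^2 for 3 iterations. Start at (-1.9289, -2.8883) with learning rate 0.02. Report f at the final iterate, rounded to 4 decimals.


Gradient descent on f(x,y) = 1*x^2 + 4*y^2.
Starting point: (-1.9289, -2.8883), alpha = 0.02
Step 1: grad_x = 2*1*-1.9289 = -3.8578, grad_y = 2*4*-2.8883 = -23.1064
  x_1 = -1.9289 - 0.02*-3.8578 = -1.8517
  y_1 = -2.8883 - 0.02*-23.1064 = -2.4262
Step 2: grad_x = 2*1*-1.8517 = -3.7035, grad_y = 2*4*-2.4262 = -19.4094
  x_2 = -1.8517 - 0.02*-3.7035 = -1.7777
  y_2 = -2.4262 - 0.02*-19.4094 = -2.038
Step 3: grad_x = 2*1*-1.7777 = -3.5553, grad_y = 2*4*-2.038 = -16.3039
  x_3 = -1.7777 - 0.02*-3.5553 = -1.7066
  y_3 = -2.038 - 0.02*-16.3039 = -1.7119
f(-1.7066, -1.7119) = 1*(-1.7066)^2 + 4*(-1.7119)^2 = 14.6349


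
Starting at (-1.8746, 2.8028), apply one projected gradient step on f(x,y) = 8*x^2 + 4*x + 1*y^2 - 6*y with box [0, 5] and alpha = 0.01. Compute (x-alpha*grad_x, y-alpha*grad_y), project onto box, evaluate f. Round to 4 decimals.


Step 1: Compute gradient at (-1.8746, 2.8028).
grad_x = 2*8*-1.8746 + 4 = -25.9936
grad_y = 2*1*2.8028 - 6 = -0.3944
Step 2: Gradient step.
x_raw = -1.8746 - 0.01*-25.9936 = -1.6147
y_raw = 2.8028 - 0.01*-0.3944 = 2.8067
Step 3: Project onto [0, 5].
x_proj = clip(-1.6147) = 0.0
y_proj = clip(2.8067) = 2.8067
Step 4: Evaluate f.
f(0.0, 2.8067) = -8.9627


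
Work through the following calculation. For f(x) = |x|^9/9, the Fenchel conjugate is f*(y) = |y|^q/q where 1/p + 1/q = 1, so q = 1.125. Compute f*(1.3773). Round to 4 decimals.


The conjugate exponent q satisfies 1/p + 1/q = 1.
p = 9, so q = 9/(9 - 1) = 1.125
|y|^q = 1.3773^1.125 = 1.4335
f*(1.3773) = 1.4335 / 1.125 = 1.2742


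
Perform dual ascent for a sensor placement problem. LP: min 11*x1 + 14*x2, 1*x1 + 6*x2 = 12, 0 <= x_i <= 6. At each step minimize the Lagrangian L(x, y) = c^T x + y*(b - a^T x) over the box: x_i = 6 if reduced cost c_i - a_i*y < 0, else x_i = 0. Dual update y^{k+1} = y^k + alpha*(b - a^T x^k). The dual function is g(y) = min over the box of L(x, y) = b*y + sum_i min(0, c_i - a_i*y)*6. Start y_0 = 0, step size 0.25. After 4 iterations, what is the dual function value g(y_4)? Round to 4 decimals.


Dual ascent for LP: min 11*x1 + 14*x2, 1*x1 + 6*x2 = 12, 0 <= x_i <= 6
Step 1: y^k = 0.0, reduced costs: (11.0, 14.0)
  x^k = (0.0, 0.0), subgradient = b - a^T x = 12.0
  y^{k+1} = 0.0 + 0.25*12.0 = 3.0
Step 2: y^k = 3.0, reduced costs: (8.0, -4.0)
  x^k = (0.0, 6.0), subgradient = b - a^T x = -24.0
  y^{k+1} = 3.0 + 0.25*-24.0 = -3.0
Step 3: y^k = -3.0, reduced costs: (14.0, 32.0)
  x^k = (0.0, 0.0), subgradient = b - a^T x = 12.0
  y^{k+1} = -3.0 + 0.25*12.0 = 0.0
Step 4: y^k = 0.0, reduced costs: (11.0, 14.0)
  x^k = (0.0, 0.0), subgradient = b - a^T x = 12.0
  y^{k+1} = 0.0 + 0.25*12.0 = 3.0
Dual objective at y_4 = 3.0: reduced costs (8.0, -4.0), box minimizer x = (0.0, 6.0)
g(y_4) = b*y + (c1 - a1*y)*x1 + (c2 - a2*y)*x2 = 12*3.0 + 8.0*0.0 + (-4.0)*6.0 = 36.0 + 0.0 - 24.0 = 12.0
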